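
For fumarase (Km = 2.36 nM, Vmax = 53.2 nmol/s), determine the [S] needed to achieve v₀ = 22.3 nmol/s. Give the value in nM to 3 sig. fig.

1.70 nM

The required fractional saturation is v/Vmax = 22.3/53.2 = 0.4192.
Then [S]/(Km+[S]) = 0.4192 ⇒ [S] = 2.36 × 0.4192/(1 − 0.4192) = 1.70 nM.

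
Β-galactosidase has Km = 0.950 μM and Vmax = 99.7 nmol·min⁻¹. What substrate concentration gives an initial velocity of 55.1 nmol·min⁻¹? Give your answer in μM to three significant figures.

The required fractional saturation is v/Vmax = 55.1/99.7 = 0.5527.
Then [S]/(Km+[S]) = 0.5527 ⇒ [S] = 0.950 × 0.5527/(1 − 0.5527) = 1.17 μM.

1.17 μM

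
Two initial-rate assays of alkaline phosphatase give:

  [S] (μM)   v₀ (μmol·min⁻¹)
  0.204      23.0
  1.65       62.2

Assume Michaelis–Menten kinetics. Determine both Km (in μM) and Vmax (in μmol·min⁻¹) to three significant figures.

From v = Vmax[S]/(Km+[S]), each point gives Vmax = v(Km+[S])/[S].
Equating: 23.0(Km+0.204)/0.204 = 62.2(Km+1.65)/1.65.
112.7·Km + 23.0 = 37.70·Km + 62.2, so (112.7 − 37.70)·Km = 62.2 − 23.0.
Km = 39.20/75.05 = 0.522 μM; then Vmax = 23.0(0.522+0.204)/0.204 = 81.9 μmol·min⁻¹.

Km = 0.522 μM; Vmax = 81.9 μmol·min⁻¹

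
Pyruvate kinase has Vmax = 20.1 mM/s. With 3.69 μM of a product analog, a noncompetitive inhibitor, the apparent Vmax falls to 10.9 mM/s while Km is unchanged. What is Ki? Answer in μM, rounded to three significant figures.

4.37 μM

Noncompetitive: Vmax,app = Vmax/α with α = 1 + [I]/Ki.
α = Vmax/Vmax,app = 20.1/10.9 = 1.844.
Ki = [I]/(α − 1) = 3.69/0.8440 = 4.37 μM.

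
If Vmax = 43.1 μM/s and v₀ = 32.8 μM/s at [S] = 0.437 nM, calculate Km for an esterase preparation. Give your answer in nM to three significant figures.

v/Vmax = 32.8/43.1 = 0.7610 = [S]/(Km+[S]).
So Km + [S] = [S]/0.7610 = 0.5742 nM, giving Km = 0.5742 − 0.437 = 0.137 nM.

0.137 nM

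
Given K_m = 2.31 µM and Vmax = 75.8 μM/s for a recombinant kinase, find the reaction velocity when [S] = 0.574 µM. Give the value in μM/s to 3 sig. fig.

[S]/(Km+[S]) = 0.574/2.884 = 0.1990, the fractional saturation.
v = 0.1990 × Vmax = 0.1990 × 75.8 = 15.1 μM/s.

15.1 μM/s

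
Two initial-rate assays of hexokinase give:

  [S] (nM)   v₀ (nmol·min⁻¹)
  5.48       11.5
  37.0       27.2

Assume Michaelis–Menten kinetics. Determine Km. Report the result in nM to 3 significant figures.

In reciprocal form, 1/v = (Km/Vmax)·(1/[S]) + 1/Vmax. The two points give (1/[S], 1/v) = (0.1825, 0.08696) and (0.02703, 0.03676).
Slope = (0.08696 − 0.03676)/(0.1825 − 0.02703) = 0.3229; intercept = 0.08696 − 0.3229×0.1825 = 0.02804.
Vmax = 1/intercept = 35.7 nmol·min⁻¹; Km = slope × Vmax = 0.3229 × 35.7 = 11.5 nM.

11.5 nM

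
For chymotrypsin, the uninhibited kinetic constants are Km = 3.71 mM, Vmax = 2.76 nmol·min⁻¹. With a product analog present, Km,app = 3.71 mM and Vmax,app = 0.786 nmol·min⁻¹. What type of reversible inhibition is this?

noncompetitive

Vmax decreases (2.76 → 0.786 nmol·min⁻¹) while Km is unchanged — pure noncompetitive inhibition.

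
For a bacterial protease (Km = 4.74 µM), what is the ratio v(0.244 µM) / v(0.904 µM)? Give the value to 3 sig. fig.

0.306

The fractional saturations are [S]/(Km+[S]) = 0.904/5.644 = 0.1602 and 0.244/4.984 = 0.04896.
v₂/v₁ is just their ratio: 0.04896/0.1602 = 0.306.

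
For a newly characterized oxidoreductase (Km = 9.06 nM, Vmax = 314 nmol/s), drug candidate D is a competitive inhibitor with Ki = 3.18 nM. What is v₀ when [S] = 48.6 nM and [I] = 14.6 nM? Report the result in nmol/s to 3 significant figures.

α = 1 + [I]/Ki = 1 + 14.6/3.18 = 5.591.
For a competitive inhibitor, Vmax is unchanged and the apparent Km becomes α·Km: Km,app = 50.7 nM, Vmax,app = 314 nmol/s.
v = Vmax,app·[S]/(Km,app + [S]) = 314 × 48.6/(50.7 + 48.6) = 154 nmol/s.

154 nmol/s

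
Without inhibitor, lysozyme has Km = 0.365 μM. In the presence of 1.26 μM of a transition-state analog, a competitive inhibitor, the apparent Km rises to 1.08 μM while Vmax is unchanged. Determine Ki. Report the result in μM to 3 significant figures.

0.643 μM

Competitive: Km,app = α·Km with α = 1 + [I]/Ki.
α = Km,app/Km = 1.08/0.365 = 2.959.
Ki = [I]/(α − 1) = 1.26/1.959 = 0.643 μM.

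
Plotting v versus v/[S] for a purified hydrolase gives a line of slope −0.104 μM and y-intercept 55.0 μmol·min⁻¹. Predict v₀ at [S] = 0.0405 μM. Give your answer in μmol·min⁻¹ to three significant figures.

In the Eadie–Hofstee form v = Vmax − Km·(v/[S]), the slope is −Km and the intercept is Vmax, so Km = 0.104 μM and Vmax = 55.0 μmol·min⁻¹.
v = 55.0 × 0.0405/(0.104 + 0.0405) = 15.4 μmol·min⁻¹.

15.4 μmol·min⁻¹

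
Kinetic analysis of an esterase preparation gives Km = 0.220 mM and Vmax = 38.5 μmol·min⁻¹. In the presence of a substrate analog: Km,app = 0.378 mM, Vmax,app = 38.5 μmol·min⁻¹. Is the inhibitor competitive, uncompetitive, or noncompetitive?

Km increases (0.220 → 0.378 mM) while Vmax is unchanged — the hallmark of competitive inhibition.

competitive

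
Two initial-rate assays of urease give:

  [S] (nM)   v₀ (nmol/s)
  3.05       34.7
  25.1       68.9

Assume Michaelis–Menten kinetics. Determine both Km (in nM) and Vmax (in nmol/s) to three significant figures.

From v = Vmax[S]/(Km+[S]), each point gives Vmax = v(Km+[S])/[S].
Equating: 34.7(Km+3.05)/3.05 = 68.9(Km+25.1)/25.1.
11.38·Km + 34.7 = 2.745·Km + 68.9, so (11.38 − 2.745)·Km = 68.9 − 34.7.
Km = 34.20/8.632 = 3.96 nM; then Vmax = 34.7(3.96+3.05)/3.05 = 79.8 nmol/s.

Km = 3.96 nM; Vmax = 79.8 nmol/s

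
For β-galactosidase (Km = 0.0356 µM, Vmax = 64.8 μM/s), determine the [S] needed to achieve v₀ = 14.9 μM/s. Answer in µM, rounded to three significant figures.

Rearranging v = Vmax[S]/(Km+[S]) gives [S] = Km·v/(Vmax − v).
[S] = 0.0356 × 14.9 / (64.8 − 14.9) = 0.5304/49.90 = 0.0106 µM.

0.0106 µM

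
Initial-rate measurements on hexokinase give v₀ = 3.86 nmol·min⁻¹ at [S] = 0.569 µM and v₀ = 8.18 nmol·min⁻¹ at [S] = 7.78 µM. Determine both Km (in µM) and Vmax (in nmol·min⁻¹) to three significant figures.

In reciprocal form, 1/v = (Km/Vmax)·(1/[S]) + 1/Vmax. The two points give (1/[S], 1/v) = (1.757, 0.2591) and (0.1285, 0.1222).
Slope = (0.2591 − 0.1222)/(1.757 − 0.1285) = 0.08399; intercept = 0.2591 − 0.08399×1.757 = 0.1115.
Vmax = 1/intercept = 8.97 nmol·min⁻¹; Km = slope × Vmax = 0.08399 × 8.97 = 0.754 µM.

Km = 0.754 µM; Vmax = 8.97 nmol·min⁻¹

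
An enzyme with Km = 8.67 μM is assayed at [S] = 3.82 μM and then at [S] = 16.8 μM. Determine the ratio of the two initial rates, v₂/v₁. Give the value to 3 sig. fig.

Since Vmax cancels, v₂/v₁ = [S]₂(Km+[S]₁) / [S]₁(Km+[S]₂).
= 16.8×(8.67+3.82) / (3.82×(8.67+16.8)) = 209.8/97.30 = 2.16.

2.16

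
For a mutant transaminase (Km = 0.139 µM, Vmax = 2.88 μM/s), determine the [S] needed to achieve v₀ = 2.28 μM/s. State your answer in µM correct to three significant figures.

0.528 µM

The required fractional saturation is v/Vmax = 2.28/2.88 = 0.7917.
Then [S]/(Km+[S]) = 0.7917 ⇒ [S] = 0.139 × 0.7917/(1 − 0.7917) = 0.528 µM.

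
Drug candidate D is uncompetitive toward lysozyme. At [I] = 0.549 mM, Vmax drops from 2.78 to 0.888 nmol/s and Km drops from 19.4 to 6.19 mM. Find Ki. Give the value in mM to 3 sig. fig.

0.258 mM

Uncompetitive: Vmax,app = Vmax/α (and Km,app = Km/α) with α = 1 + [I]/Ki.
α = Vmax/Vmax,app = 2.78/0.888 = 3.131.
Ki = [I]/(α − 1) = 0.549/2.131 = 0.258 mM.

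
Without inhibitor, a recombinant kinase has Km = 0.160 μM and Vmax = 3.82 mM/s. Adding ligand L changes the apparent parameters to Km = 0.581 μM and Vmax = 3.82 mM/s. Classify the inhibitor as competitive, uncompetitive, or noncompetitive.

competitive

Km increases (0.160 → 0.581 μM) while Vmax is unchanged — the hallmark of competitive inhibition.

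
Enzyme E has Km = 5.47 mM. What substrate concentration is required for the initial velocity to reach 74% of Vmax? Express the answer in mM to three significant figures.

15.6 mM

v/Vmax = [S]/(Km+[S]) = 0.74, so [S] = Km·0.74/(1 − 0.74) = 5.47 × 2.846.
[S] = 15.6 mM.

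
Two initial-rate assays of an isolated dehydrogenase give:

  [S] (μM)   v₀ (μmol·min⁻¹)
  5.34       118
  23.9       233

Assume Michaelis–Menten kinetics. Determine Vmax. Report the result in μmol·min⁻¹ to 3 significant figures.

324 μmol·min⁻¹

In reciprocal form, 1/v = (Km/Vmax)·(1/[S]) + 1/Vmax. The two points give (1/[S], 1/v) = (0.1873, 0.008475) and (0.04184, 0.004292).
Slope = (0.008475 − 0.004292)/(0.1873 − 0.04184) = 0.02876; intercept = 0.008475 − 0.02876×0.1873 = 0.003088.
Vmax = 1/intercept = 324 μmol·min⁻¹; Km = slope × Vmax = 0.02876 × 324 = 9.31 μM.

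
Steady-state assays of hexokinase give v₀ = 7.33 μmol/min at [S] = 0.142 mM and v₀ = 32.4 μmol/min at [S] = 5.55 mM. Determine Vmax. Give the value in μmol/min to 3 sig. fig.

In reciprocal form, 1/v = (Km/Vmax)·(1/[S]) + 1/Vmax. The two points give (1/[S], 1/v) = (7.042, 0.1364) and (0.1802, 0.03086).
Slope = (0.1364 − 0.03086)/(7.042 − 0.1802) = 0.01538; intercept = 0.1364 − 0.01538×7.042 = 0.02809.
Vmax = 1/intercept = 35.6 μmol/min; Km = slope × Vmax = 0.01538 × 35.6 = 0.548 mM.

35.6 μmol/min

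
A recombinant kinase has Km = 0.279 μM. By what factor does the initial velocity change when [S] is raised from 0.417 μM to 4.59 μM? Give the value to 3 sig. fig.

The fractional saturations are [S]/(Km+[S]) = 0.417/0.6960 = 0.5991 and 4.59/4.869 = 0.9427.
v₂/v₁ is just their ratio: 0.9427/0.5991 = 1.57.

1.57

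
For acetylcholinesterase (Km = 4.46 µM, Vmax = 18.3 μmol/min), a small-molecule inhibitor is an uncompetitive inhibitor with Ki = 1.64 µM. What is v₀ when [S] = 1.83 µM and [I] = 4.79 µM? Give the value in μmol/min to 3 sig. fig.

α = 1 + [I]/Ki = 1 + 4.79/1.64 = 3.921.
For an uncompetitive inhibitor, both parameters are divided by α, giving Vmax/α and Km/α: Km,app = 1.14 µM, Vmax,app = 4.67 μmol/min.
v = Vmax,app·[S]/(Km,app + [S]) = 4.67 × 1.83/(1.14 + 1.83) = 2.88 μmol/min.

2.88 μmol/min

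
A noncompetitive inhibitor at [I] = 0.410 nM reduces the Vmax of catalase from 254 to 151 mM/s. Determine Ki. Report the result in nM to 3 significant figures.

0.601 nM

Noncompetitive: Vmax,app = Vmax/α with α = 1 + [I]/Ki.
α = Vmax/Vmax,app = 254/151 = 1.682.
Ki = [I]/(α − 1) = 0.410/0.6821 = 0.601 nM.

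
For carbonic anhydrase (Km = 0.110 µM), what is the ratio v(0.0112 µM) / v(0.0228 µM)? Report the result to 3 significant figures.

The fractional saturations are [S]/(Km+[S]) = 0.0228/0.1328 = 0.1717 and 0.0112/0.1212 = 0.09241.
v₂/v₁ is just their ratio: 0.09241/0.1717 = 0.538.

0.538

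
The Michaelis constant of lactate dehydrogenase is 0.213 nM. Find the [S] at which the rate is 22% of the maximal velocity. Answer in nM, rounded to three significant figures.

v/Vmax = [S]/(Km+[S]) = 0.22, so [S] = Km·0.22/(1 − 0.22) = 0.213 × 0.2821.
[S] = 0.0601 nM.

0.0601 nM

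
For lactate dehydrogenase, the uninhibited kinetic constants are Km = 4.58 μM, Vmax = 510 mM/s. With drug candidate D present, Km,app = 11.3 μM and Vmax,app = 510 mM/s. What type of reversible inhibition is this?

Km increases (4.58 → 11.3 μM) while Vmax is unchanged — the hallmark of competitive inhibition.

competitive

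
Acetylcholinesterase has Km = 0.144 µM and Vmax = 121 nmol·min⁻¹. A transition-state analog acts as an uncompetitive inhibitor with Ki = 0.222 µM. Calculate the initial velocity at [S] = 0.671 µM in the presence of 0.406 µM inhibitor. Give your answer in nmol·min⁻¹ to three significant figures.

39.8 nmol·min⁻¹

With α = 1 + [I]/Ki = 1 + 0.406/0.222 = 2.829, the uncompetitive rate law is v = (Vmax/α)·[S] / (Km/α + [S]).
v = (121/2.829)×0.671 / (0.144/2.829 + 0.671) = 28.70/0.7219 = 39.8 nmol·min⁻¹.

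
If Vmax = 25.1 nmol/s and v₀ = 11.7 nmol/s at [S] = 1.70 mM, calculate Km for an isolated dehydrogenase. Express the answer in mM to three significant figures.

1.95 mM

From v = Vmax[S]/(Km+[S]), Km = [S](Vmax − v)/v.
Km = 1.70 × (25.1 − 11.7) / 11.7 = 22.78/11.7 = 1.95 mM.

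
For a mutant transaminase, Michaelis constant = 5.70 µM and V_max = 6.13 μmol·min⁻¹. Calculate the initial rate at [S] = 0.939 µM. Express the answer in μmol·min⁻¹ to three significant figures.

0.867 μmol·min⁻¹

[S]/(Km+[S]) = 0.939/6.639 = 0.1414, the fractional saturation.
v = 0.1414 × Vmax = 0.1414 × 6.13 = 0.867 μmol·min⁻¹.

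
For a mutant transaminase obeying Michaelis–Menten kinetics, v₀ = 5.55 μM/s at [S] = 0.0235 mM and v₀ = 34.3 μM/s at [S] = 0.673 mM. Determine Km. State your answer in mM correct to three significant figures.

In reciprocal form, 1/v = (Km/Vmax)·(1/[S]) + 1/Vmax. The two points give (1/[S], 1/v) = (42.55, 0.1802) and (1.486, 0.02915).
Slope = (0.1802 − 0.02915)/(42.55 − 1.486) = 0.003678; intercept = 0.1802 − 0.003678×42.55 = 0.02369.
Vmax = 1/intercept = 42.2 μM/s; Km = slope × Vmax = 0.003678 × 42.2 = 0.155 mM.

0.155 mM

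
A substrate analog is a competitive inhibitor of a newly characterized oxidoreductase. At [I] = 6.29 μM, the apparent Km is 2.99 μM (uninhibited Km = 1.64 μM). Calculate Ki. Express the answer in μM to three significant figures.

7.64 μM

Competitive: Km,app = α·Km with α = 1 + [I]/Ki.
α = Km,app/Km = 2.99/1.64 = 1.823.
Ki = [I]/(α − 1) = 6.29/0.8232 = 7.64 μM.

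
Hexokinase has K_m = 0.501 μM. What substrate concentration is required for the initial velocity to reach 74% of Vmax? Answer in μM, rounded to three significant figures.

1.43 μM

v/Vmax = [S]/(Km+[S]) = 0.74, so [S] = Km·0.74/(1 − 0.74) = 0.501 × 2.846.
[S] = 1.43 μM.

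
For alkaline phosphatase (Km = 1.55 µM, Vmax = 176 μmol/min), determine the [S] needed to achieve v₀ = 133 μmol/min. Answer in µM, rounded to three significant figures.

4.79 µM

Rearranging v = Vmax[S]/(Km+[S]) gives [S] = Km·v/(Vmax − v).
[S] = 1.55 × 133 / (176 − 133) = 206.2/43.00 = 4.79 µM.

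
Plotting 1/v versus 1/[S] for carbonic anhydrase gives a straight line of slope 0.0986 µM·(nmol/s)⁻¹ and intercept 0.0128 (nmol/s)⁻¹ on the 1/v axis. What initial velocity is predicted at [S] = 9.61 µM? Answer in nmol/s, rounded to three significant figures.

The y-intercept is 1/Vmax, so Vmax = 1/0.0128 = 78.1 nmol/s.
The slope is Km/Vmax, so Km = 0.0986 × 78.1 = 7.70 µM.
Then v = 78.1 × 9.61/(7.70 + 9.61) = 43.4 nmol/s.

43.4 nmol/s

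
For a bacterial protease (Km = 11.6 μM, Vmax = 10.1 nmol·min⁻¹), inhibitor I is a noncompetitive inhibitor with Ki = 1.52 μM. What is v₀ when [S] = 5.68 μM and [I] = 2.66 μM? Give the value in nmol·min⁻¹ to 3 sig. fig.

1.21 nmol·min⁻¹

With α = 1 + [I]/Ki = 1 + 2.66/1.52 = 2.750, the noncompetitive rate law is v = (Vmax/α)·[S] / (Km + [S]).
v = (10.1/2.750)×5.68 / (11.6 + 5.68) = 20.86/17.28 = 1.21 nmol·min⁻¹.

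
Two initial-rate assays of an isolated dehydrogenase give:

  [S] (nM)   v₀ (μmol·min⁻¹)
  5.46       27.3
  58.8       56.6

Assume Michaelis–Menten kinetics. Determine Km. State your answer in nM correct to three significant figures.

7.26 nM

From v = Vmax[S]/(Km+[S]), each point gives Vmax = v(Km+[S])/[S].
Equating: 27.3(Km+5.46)/5.46 = 56.6(Km+58.8)/58.8.
5.000·Km + 27.3 = 0.9626·Km + 56.6, so (5.000 − 0.9626)·Km = 56.6 − 27.3.
Km = 29.30/4.037 = 7.26 nM; then Vmax = 27.3(7.26+5.46)/5.46 = 63.6 μmol·min⁻¹.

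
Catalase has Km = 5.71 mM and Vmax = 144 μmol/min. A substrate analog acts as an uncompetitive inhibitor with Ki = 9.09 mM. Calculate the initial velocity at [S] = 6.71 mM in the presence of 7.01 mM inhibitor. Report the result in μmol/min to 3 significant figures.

With α = 1 + [I]/Ki = 1 + 7.01/9.09 = 1.771, the uncompetitive rate law is v = (Vmax/α)·[S] / (Km/α + [S]).
v = (144/1.771)×6.71 / (5.71/1.771 + 6.71) = 545.5/9.934 = 54.9 μmol/min.

54.9 μmol/min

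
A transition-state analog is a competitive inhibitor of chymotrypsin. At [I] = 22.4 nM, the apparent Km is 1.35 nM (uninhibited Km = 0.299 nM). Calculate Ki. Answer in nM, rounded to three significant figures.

6.37 nM

Competitive: Km,app = α·Km with α = 1 + [I]/Ki.
α = Km,app/Km = 1.35/0.299 = 4.515.
Since α = 1 + [I]/Ki, [I]/Ki = 4.515 − 1 = 3.515 and Ki = 22.4/3.515 = 6.37 nM.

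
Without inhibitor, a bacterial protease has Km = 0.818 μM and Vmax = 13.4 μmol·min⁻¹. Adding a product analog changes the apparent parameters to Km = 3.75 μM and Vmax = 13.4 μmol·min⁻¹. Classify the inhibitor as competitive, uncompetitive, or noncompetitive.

competitive

Km increases (0.818 → 3.75 μM) while Vmax is unchanged — the hallmark of competitive inhibition.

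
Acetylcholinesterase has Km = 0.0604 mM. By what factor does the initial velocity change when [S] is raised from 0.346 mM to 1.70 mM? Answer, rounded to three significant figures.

1.13

The fractional saturations are [S]/(Km+[S]) = 0.346/0.4064 = 0.8514 and 1.70/1.760 = 0.9657.
v₂/v₁ is just their ratio: 0.9657/0.8514 = 1.13.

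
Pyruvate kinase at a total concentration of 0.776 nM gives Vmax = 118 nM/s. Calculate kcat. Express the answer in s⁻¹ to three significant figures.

152 s⁻¹

kcat = Vmax/[E]total = 118 nM/s / 0.776 nM = 152 s⁻¹.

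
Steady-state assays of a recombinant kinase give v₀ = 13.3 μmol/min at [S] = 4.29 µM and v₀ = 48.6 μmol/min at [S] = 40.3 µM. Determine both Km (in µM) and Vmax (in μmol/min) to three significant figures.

In reciprocal form, 1/v = (Km/Vmax)·(1/[S]) + 1/Vmax. The two points give (1/[S], 1/v) = (0.2331, 0.07519) and (0.02481, 0.02058).
Slope = (0.07519 − 0.02058)/(0.2331 − 0.02481) = 0.2622; intercept = 0.07519 − 0.2622×0.2331 = 0.01407.
Vmax = 1/intercept = 71.1 μmol/min; Km = slope × Vmax = 0.2622 × 71.1 = 18.6 µM.

Km = 18.6 µM; Vmax = 71.1 μmol/min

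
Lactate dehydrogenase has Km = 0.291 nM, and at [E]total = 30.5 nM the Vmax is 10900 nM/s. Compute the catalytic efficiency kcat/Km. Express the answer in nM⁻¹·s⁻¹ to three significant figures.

kcat = Vmax/[E]total = 10900/30.5 = 357 s⁻¹.
kcat/Km = 357/0.291 = 1230 nM⁻¹·s⁻¹.

1230 nM⁻¹·s⁻¹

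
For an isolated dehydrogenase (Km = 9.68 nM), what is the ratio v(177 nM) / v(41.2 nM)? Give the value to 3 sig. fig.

The fractional saturations are [S]/(Km+[S]) = 41.2/50.88 = 0.8097 and 177/186.7 = 0.9481.
v₂/v₁ is just their ratio: 0.9481/0.8097 = 1.17.

1.17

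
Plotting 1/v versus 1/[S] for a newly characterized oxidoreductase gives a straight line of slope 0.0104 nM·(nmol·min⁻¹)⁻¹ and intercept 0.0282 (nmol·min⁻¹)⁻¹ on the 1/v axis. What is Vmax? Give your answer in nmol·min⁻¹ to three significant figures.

The y-intercept of a Lineweaver–Burk plot equals 1/Vmax, so Vmax = 1/0.0282 = 35.5 nmol·min⁻¹.

35.5 nmol·min⁻¹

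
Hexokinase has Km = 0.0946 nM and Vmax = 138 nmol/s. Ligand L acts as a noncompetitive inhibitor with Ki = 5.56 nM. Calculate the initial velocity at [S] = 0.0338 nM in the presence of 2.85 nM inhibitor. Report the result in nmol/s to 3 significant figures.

24.0 nmol/s

With α = 1 + [I]/Ki = 1 + 2.85/5.56 = 1.513, the noncompetitive rate law is v = (Vmax/α)·[S] / (Km + [S]).
v = (138/1.513)×0.0338 / (0.0946 + 0.0338) = 3.084/0.1284 = 24.0 nmol/s.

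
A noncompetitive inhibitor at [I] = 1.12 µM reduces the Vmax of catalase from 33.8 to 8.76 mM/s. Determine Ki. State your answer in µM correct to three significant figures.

0.392 µM

Noncompetitive: Vmax,app = Vmax/α with α = 1 + [I]/Ki.
α = Vmax/Vmax,app = 33.8/8.76 = 3.858.
Ki = [I]/(α − 1) = 1.12/2.858 = 0.392 µM.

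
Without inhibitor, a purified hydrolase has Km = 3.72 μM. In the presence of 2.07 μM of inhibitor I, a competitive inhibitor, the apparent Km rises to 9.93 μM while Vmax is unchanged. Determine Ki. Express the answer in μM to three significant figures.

Competitive: Km,app = α·Km with α = 1 + [I]/Ki.
α = Km,app/Km = 9.93/3.72 = 2.669.
Since α = 1 + [I]/Ki, [I]/Ki = 2.669 − 1 = 1.669 and Ki = 2.07/1.669 = 1.24 μM.

1.24 μM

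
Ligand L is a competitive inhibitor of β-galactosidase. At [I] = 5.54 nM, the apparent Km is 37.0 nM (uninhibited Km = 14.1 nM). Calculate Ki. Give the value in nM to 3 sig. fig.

3.41 nM

Competitive: Km,app = α·Km with α = 1 + [I]/Ki.
α = Km,app/Km = 37.0/14.1 = 2.624.
Ki = [I]/(α − 1) = 5.54/1.624 = 3.41 nM.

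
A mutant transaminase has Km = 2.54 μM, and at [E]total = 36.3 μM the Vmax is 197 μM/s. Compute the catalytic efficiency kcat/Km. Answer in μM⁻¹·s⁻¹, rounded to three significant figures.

kcat = Vmax/[E]total = 197/36.3 = 5.43 s⁻¹.
kcat/Km = 5.43/2.54 = 2.14 μM⁻¹·s⁻¹.

2.14 μM⁻¹·s⁻¹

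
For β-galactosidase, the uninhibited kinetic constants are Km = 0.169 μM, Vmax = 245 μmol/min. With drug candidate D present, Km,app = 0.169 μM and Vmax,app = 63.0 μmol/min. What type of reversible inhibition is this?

noncompetitive

Vmax decreases (245 → 63.0 μmol/min) while Km is unchanged — pure noncompetitive inhibition.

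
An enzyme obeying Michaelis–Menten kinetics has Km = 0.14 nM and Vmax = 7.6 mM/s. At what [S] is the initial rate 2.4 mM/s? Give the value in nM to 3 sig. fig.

0.0646 nM

The required fractional saturation is v/Vmax = 2.4/7.6 = 0.3158.
Then [S]/(Km+[S]) = 0.3158 ⇒ [S] = 0.14 × 0.3158/(1 − 0.3158) = 0.0646 nM.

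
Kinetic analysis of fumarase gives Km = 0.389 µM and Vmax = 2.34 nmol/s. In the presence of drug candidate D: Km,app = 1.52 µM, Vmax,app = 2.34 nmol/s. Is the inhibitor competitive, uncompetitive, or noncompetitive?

Km increases (0.389 → 1.52 µM) while Vmax is unchanged — the hallmark of competitive inhibition.

competitive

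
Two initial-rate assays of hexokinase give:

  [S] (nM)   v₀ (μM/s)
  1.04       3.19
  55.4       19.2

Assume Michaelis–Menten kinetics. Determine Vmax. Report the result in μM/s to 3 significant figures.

21.2 μM/s

In reciprocal form, 1/v = (Km/Vmax)·(1/[S]) + 1/Vmax. The two points give (1/[S], 1/v) = (0.9615, 0.3135) and (0.01805, 0.05208).
Slope = (0.3135 − 0.05208)/(0.9615 − 0.01805) = 0.2771; intercept = 0.3135 − 0.2771×0.9615 = 0.04708.
Vmax = 1/intercept = 21.2 μM/s; Km = slope × Vmax = 0.2771 × 21.2 = 5.88 nM.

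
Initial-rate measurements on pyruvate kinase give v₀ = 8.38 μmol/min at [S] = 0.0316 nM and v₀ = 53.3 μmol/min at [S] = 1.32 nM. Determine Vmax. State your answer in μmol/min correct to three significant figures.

From v = Vmax[S]/(Km+[S]), each point gives Vmax = v(Km+[S])/[S].
Equating: 8.38(Km+0.0316)/0.0316 = 53.3(Km+1.32)/1.32.
265.2·Km + 8.38 = 40.38·Km + 53.3, so (265.2 − 40.38)·Km = 53.3 − 8.38.
Km = 44.92/224.8 = 0.200 nM; then Vmax = 8.38(0.200+0.0316)/0.0316 = 61.4 μmol/min.

61.4 μmol/min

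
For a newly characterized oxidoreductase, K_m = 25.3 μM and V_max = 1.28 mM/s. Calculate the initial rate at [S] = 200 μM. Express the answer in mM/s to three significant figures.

1.14 mM/s

[S]/(Km+[S]) = 200/225.3 = 0.8877, the fractional saturation.
v = 0.8877 × Vmax = 0.8877 × 1.28 = 1.14 mM/s.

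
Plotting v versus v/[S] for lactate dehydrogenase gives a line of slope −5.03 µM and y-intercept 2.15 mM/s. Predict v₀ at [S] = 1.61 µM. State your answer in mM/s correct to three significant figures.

0.521 mM/s

In the Eadie–Hofstee form v = Vmax − Km·(v/[S]), the slope is −Km and the intercept is Vmax, so Km = 5.03 µM and Vmax = 2.15 mM/s.
v = 2.15 × 1.61/(5.03 + 1.61) = 0.521 mM/s.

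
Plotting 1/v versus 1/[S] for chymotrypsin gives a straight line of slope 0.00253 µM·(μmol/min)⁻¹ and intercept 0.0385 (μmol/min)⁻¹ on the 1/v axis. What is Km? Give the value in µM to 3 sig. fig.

y-intercept = 1/Vmax ⇒ Vmax = 26.0 μmol/min; slope = Km/Vmax ⇒ Km = slope × Vmax.
Km = 0.00253 × 26.0 = 0.0657 µM.

0.0657 µM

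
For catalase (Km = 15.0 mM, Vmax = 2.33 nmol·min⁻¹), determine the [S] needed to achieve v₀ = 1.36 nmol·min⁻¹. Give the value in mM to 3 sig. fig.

The required fractional saturation is v/Vmax = 1.36/2.33 = 0.5837.
Then [S]/(Km+[S]) = 0.5837 ⇒ [S] = 15.0 × 0.5837/(1 − 0.5837) = 21.0 mM.

21.0 mM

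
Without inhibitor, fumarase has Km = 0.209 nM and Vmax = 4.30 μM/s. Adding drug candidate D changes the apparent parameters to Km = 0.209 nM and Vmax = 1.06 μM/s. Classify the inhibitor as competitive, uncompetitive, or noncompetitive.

Vmax decreases (4.30 → 1.06 μM/s) while Km is unchanged — pure noncompetitive inhibition.

noncompetitive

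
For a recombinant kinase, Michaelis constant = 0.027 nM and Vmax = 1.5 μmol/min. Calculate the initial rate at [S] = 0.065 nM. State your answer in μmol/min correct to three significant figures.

1.06 μmol/min

[S]/(Km+[S]) = 0.065/0.09200 = 0.7065, the fractional saturation.
v = 0.7065 × Vmax = 0.7065 × 1.5 = 1.06 μmol/min.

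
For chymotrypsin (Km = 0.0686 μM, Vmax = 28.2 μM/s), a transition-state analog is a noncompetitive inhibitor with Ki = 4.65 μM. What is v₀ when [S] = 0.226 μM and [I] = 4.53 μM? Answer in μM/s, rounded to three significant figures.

α = 1 + [I]/Ki = 1 + 4.53/4.65 = 1.974.
For a noncompetitive inhibitor, Vmax is reduced to Vmax/α while Km is unchanged: Km,app = 0.0686 μM, Vmax,app = 14.3 μM/s.
v = Vmax,app·[S]/(Km,app + [S]) = 14.3 × 0.226/(0.0686 + 0.226) = 11.0 μM/s.

11.0 μM/s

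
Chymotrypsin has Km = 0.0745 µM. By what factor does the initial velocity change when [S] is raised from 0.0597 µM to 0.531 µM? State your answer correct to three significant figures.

Since Vmax cancels, v₂/v₁ = [S]₂(Km+[S]₁) / [S]₁(Km+[S]₂).
= 0.531×(0.0745+0.0597) / (0.0597×(0.0745+0.531)) = 0.07126/0.03615 = 1.97.

1.97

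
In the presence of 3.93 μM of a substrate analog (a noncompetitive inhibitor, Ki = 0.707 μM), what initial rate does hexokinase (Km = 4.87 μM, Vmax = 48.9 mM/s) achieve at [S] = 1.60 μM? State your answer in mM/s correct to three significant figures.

1.84 mM/s

α = 1 + [I]/Ki = 1 + 3.93/0.707 = 6.559.
For a noncompetitive inhibitor, Vmax is reduced to Vmax/α while Km is unchanged: Km,app = 4.87 μM, Vmax,app = 7.46 mM/s.
v = Vmax,app·[S]/(Km,app + [S]) = 7.46 × 1.60/(4.87 + 1.60) = 1.84 mM/s.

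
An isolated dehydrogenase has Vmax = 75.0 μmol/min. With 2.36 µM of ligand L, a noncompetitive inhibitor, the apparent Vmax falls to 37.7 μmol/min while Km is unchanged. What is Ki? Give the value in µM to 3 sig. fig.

2.39 µM

Noncompetitive: Vmax,app = Vmax/α with α = 1 + [I]/Ki.
α = Vmax/Vmax,app = 75.0/37.7 = 1.989.
Since α = 1 + [I]/Ki, [I]/Ki = 1.989 − 1 = 0.9894 and Ki = 2.36/0.9894 = 2.39 µM.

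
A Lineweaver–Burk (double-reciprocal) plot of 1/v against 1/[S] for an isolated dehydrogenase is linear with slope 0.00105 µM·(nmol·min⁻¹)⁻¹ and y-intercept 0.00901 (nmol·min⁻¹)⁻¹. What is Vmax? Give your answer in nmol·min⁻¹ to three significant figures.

111 nmol·min⁻¹

The y-intercept of a Lineweaver–Burk plot equals 1/Vmax, so Vmax = 1/0.00901 = 111 nmol·min⁻¹.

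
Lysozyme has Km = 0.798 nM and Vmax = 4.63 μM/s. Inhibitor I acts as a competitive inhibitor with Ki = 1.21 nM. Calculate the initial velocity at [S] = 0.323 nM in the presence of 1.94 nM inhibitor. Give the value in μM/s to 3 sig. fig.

0.623 μM/s

With α = 1 + [I]/Ki = 1 + 1.94/1.21 = 2.603, the competitive rate law is v = Vmax[S] / (αKm + [S]).
v = 4.63×0.323 / (2.603×0.798 + 0.323) = 1.495/2.400 = 0.623 μM/s.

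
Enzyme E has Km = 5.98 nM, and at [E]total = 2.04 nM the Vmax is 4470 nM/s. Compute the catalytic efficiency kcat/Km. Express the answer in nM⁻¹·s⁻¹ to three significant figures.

kcat = Vmax/[E]total = 4470/2.04 = 2190 s⁻¹.
kcat/Km = 2190/5.98 = 366 nM⁻¹·s⁻¹.

366 nM⁻¹·s⁻¹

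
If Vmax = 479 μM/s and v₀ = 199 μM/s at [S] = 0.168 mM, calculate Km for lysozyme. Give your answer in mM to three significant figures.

0.236 mM

v/Vmax = 199/479 = 0.4154 = [S]/(Km+[S]).
So Km + [S] = [S]/0.4154 = 0.4044 mM, giving Km = 0.4044 − 0.168 = 0.236 mM.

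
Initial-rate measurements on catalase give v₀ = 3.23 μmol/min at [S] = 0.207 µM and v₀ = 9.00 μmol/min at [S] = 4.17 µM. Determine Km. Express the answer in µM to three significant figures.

0.429 µM

From v = Vmax[S]/(Km+[S]), each point gives Vmax = v(Km+[S])/[S].
Equating: 3.23(Km+0.207)/0.207 = 9.00(Km+4.17)/4.17.
15.60·Km + 3.23 = 2.158·Km + 9.00, so (15.60 − 2.158)·Km = 9.00 − 3.23.
Km = 5.770/13.45 = 0.429 µM; then Vmax = 3.23(0.429+0.207)/0.207 = 9.93 μmol/min.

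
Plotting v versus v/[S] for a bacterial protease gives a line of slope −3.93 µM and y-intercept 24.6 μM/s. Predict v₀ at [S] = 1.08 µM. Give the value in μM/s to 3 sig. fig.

In the Eadie–Hofstee form v = Vmax − Km·(v/[S]), the slope is −Km and the intercept is Vmax, so Km = 3.93 µM and Vmax = 24.6 μM/s.
v = 24.6 × 1.08/(3.93 + 1.08) = 5.30 μM/s.

5.30 μM/s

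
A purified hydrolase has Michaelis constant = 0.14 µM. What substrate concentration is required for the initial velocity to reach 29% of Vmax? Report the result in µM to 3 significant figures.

0.0572 µM

v/Vmax = [S]/(Km+[S]) = 0.29, so [S] = Km·0.29/(1 − 0.29) = 0.14 × 0.4085.
[S] = 0.0572 µM.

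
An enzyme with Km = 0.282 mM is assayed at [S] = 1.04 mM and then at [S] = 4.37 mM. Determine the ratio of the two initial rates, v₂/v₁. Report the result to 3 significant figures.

1.19

The fractional saturations are [S]/(Km+[S]) = 1.04/1.322 = 0.7867 and 4.37/4.652 = 0.9394.
v₂/v₁ is just their ratio: 0.9394/0.7867 = 1.19.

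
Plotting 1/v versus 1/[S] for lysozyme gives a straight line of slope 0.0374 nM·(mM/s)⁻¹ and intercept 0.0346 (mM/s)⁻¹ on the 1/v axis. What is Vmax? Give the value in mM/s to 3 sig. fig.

28.9 mM/s

The y-intercept of a Lineweaver–Burk plot equals 1/Vmax, so Vmax = 1/0.0346 = 28.9 mM/s.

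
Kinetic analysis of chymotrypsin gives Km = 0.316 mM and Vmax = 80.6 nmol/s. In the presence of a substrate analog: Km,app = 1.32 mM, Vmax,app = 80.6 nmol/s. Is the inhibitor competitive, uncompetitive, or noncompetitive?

Km increases (0.316 → 1.32 mM) while Vmax is unchanged — the hallmark of competitive inhibition.

competitive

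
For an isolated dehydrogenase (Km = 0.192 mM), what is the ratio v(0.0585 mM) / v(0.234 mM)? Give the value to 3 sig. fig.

0.425

The fractional saturations are [S]/(Km+[S]) = 0.234/0.4260 = 0.5493 and 0.0585/0.2505 = 0.2335.
v₂/v₁ is just their ratio: 0.2335/0.5493 = 0.425.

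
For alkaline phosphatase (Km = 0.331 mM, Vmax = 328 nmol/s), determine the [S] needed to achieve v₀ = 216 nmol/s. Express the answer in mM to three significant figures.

Rearranging v = Vmax[S]/(Km+[S]) gives [S] = Km·v/(Vmax − v).
[S] = 0.331 × 216 / (328 − 216) = 71.50/112.0 = 0.638 mM.

0.638 mM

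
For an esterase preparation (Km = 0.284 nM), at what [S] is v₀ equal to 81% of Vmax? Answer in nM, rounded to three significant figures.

1.21 nM

v/Vmax = [S]/(Km+[S]) = 0.81, so [S] = Km·0.81/(1 − 0.81) = 0.284 × 4.263.
[S] = 1.21 nM.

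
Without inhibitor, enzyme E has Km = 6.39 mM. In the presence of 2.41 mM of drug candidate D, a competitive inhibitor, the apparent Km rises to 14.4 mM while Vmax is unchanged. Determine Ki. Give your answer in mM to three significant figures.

1.92 mM

Competitive: Km,app = α·Km with α = 1 + [I]/Ki.
α = Km,app/Km = 14.4/6.39 = 2.254.
Since α = 1 + [I]/Ki, [I]/Ki = 2.254 − 1 = 1.254 and Ki = 2.41/1.254 = 1.92 mM.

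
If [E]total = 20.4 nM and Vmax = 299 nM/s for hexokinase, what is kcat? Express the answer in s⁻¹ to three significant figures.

kcat = Vmax/[E]total = 299 nM/s / 20.4 nM = 14.7 s⁻¹.

14.7 s⁻¹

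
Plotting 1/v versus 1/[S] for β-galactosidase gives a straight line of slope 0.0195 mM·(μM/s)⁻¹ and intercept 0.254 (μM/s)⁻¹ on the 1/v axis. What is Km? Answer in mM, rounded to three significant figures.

0.0768 mM

y-intercept = 1/Vmax ⇒ Vmax = 3.94 μM/s; slope = Km/Vmax ⇒ Km = slope × Vmax.
Km = 0.0195 × 3.94 = 0.0768 mM.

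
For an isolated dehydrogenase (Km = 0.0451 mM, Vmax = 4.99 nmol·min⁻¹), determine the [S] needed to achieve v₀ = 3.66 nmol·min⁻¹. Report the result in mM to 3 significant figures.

0.124 mM

The required fractional saturation is v/Vmax = 3.66/4.99 = 0.7335.
Then [S]/(Km+[S]) = 0.7335 ⇒ [S] = 0.0451 × 0.7335/(1 − 0.7335) = 0.124 mM.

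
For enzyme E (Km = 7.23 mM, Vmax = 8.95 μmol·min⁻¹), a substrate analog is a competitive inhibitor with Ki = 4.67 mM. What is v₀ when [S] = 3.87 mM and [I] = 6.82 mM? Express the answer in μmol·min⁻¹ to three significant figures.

α = 1 + [I]/Ki = 1 + 6.82/4.67 = 2.460.
For a competitive inhibitor, Vmax is unchanged and the apparent Km becomes α·Km: Km,app = 17.8 mM, Vmax,app = 8.95 μmol·min⁻¹.
v = Vmax,app·[S]/(Km,app + [S]) = 8.95 × 3.87/(17.8 + 3.87) = 1.60 μmol·min⁻¹.

1.60 μmol·min⁻¹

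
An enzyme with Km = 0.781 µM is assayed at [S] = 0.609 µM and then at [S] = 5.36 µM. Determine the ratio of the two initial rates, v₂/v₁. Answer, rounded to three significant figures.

Since Vmax cancels, v₂/v₁ = [S]₂(Km+[S]₁) / [S]₁(Km+[S]₂).
= 5.36×(0.781+0.609) / (0.609×(0.781+5.36)) = 7.450/3.740 = 1.99.

1.99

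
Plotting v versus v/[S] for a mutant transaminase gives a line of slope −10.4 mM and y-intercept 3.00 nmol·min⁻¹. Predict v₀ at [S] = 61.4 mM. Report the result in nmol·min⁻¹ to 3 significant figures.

In the Eadie–Hofstee form v = Vmax − Km·(v/[S]), the slope is −Km and the intercept is Vmax, so Km = 10.4 mM and Vmax = 3.00 nmol·min⁻¹.
v = 3.00 × 61.4/(10.4 + 61.4) = 2.57 nmol·min⁻¹.

2.57 nmol·min⁻¹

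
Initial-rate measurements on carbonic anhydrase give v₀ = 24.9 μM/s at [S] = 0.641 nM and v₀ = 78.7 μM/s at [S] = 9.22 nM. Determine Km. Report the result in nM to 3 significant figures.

From v = Vmax[S]/(Km+[S]), each point gives Vmax = v(Km+[S])/[S].
Equating: 24.9(Km+0.641)/0.641 = 78.7(Km+9.22)/9.22.
38.85·Km + 24.9 = 8.536·Km + 78.7, so (38.85 − 8.536)·Km = 78.7 − 24.9.
Km = 53.80/30.31 = 1.78 nM; then Vmax = 24.9(1.78+0.641)/0.641 = 93.9 μM/s.

1.78 nM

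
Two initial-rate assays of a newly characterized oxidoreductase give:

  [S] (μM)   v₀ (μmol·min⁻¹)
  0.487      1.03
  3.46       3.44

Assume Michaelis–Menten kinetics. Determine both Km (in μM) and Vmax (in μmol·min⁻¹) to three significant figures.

Km = 2.15 μM; Vmax = 5.58 μmol·min⁻¹

In reciprocal form, 1/v = (Km/Vmax)·(1/[S]) + 1/Vmax. The two points give (1/[S], 1/v) = (2.053, 0.9709) and (0.2890, 0.2907).
Slope = (0.9709 − 0.2907)/(2.053 − 0.2890) = 0.3855; intercept = 0.9709 − 0.3855×2.053 = 0.1793.
Vmax = 1/intercept = 5.58 μmol·min⁻¹; Km = slope × Vmax = 0.3855 × 5.58 = 2.15 μM.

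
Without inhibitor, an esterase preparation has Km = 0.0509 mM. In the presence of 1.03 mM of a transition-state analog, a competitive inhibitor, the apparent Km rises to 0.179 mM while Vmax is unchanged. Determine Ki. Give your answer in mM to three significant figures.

Competitive: Km,app = α·Km with α = 1 + [I]/Ki.
α = Km,app/Km = 0.179/0.0509 = 3.517.
Ki = [I]/(α − 1) = 1.03/2.517 = 0.409 mM.

0.409 mM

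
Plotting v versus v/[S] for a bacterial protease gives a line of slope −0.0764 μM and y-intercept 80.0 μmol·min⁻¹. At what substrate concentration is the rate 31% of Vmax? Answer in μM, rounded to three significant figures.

0.0343 μM

The Eadie–Hofstee slope gives Km = 0.0764 μM (slope = −Km).
v/Vmax = [S]/(Km+[S]) = 0.31 ⇒ [S] = Km·0.31/(1−0.31) = 0.0764 × 0.4493 = 0.0343 μM.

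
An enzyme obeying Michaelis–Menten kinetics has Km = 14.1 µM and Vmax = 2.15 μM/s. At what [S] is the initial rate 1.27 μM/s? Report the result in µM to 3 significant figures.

Rearranging v = Vmax[S]/(Km+[S]) gives [S] = Km·v/(Vmax − v).
[S] = 14.1 × 1.27 / (2.15 − 1.27) = 17.91/0.8800 = 20.3 µM.

20.3 µM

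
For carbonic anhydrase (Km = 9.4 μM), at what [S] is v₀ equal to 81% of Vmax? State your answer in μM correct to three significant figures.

v/Vmax = [S]/(Km+[S]) = 0.81, so [S] = Km·0.81/(1 − 0.81) = 9.4 × 4.263.
[S] = 40.1 μM.

40.1 μM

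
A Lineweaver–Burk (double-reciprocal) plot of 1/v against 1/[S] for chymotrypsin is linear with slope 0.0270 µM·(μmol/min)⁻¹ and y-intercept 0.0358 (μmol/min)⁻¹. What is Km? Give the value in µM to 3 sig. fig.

0.754 µM

y-intercept = 1/Vmax ⇒ Vmax = 27.9 μmol/min; slope = Km/Vmax ⇒ Km = slope × Vmax.
Km = 0.0270 × 27.9 = 0.754 µM.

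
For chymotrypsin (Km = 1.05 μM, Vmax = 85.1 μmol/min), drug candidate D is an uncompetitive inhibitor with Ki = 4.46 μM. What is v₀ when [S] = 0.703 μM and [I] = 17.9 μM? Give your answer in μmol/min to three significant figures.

13.1 μmol/min

α = 1 + [I]/Ki = 1 + 17.9/4.46 = 5.013.
For an uncompetitive inhibitor, both parameters are divided by α, giving Vmax/α and Km/α: Km,app = 0.209 μM, Vmax,app = 17.0 μmol/min.
v = Vmax,app·[S]/(Km,app + [S]) = 17.0 × 0.703/(0.209 + 0.703) = 13.1 μmol/min.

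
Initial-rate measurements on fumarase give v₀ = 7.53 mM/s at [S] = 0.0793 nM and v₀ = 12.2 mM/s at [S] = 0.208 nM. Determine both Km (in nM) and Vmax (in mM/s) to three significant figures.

Km = 0.129 nM; Vmax = 19.7 mM/s

From v = Vmax[S]/(Km+[S]), each point gives Vmax = v(Km+[S])/[S].
Equating: 7.53(Km+0.0793)/0.0793 = 12.2(Km+0.208)/0.208.
94.96·Km + 7.53 = 58.65·Km + 12.2, so (94.96 − 58.65)·Km = 12.2 − 7.53.
Km = 4.670/36.30 = 0.129 nM; then Vmax = 7.53(0.129+0.0793)/0.0793 = 19.7 mM/s.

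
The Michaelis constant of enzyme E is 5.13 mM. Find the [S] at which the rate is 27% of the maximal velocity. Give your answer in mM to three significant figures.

v/Vmax = [S]/(Km+[S]) = 0.27, so [S] = Km·0.27/(1 − 0.27) = 5.13 × 0.3699.
[S] = 1.90 mM.

1.90 mM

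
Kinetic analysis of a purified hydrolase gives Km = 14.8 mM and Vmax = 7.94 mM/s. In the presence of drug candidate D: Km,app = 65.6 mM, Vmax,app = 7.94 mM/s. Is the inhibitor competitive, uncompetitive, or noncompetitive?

Km increases (14.8 → 65.6 mM) while Vmax is unchanged — the hallmark of competitive inhibition.

competitive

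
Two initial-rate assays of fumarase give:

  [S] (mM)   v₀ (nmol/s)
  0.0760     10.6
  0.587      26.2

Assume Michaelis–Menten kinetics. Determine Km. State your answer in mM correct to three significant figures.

0.164 mM

From v = Vmax[S]/(Km+[S]), each point gives Vmax = v(Km+[S])/[S].
Equating: 10.6(Km+0.0760)/0.0760 = 26.2(Km+0.587)/0.587.
139.5·Km + 10.6 = 44.63·Km + 26.2, so (139.5 − 44.63)·Km = 26.2 − 10.6.
Km = 15.60/94.84 = 0.164 mM; then Vmax = 10.6(0.164+0.0760)/0.0760 = 33.5 nmol/s.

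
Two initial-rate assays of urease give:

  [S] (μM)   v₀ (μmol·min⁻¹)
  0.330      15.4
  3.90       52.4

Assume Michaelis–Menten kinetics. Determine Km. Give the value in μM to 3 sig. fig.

In reciprocal form, 1/v = (Km/Vmax)·(1/[S]) + 1/Vmax. The two points give (1/[S], 1/v) = (3.030, 0.06494) and (0.2564, 0.01908).
Slope = (0.06494 − 0.01908)/(3.030 − 0.2564) = 0.01653; intercept = 0.06494 − 0.01653×3.030 = 0.01485.
Vmax = 1/intercept = 67.4 μmol·min⁻¹; Km = slope × Vmax = 0.01653 × 67.4 = 1.11 μM.

1.11 μM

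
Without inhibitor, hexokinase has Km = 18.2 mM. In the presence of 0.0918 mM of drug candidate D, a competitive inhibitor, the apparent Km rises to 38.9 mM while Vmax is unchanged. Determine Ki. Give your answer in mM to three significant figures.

0.0807 mM

Competitive: Km,app = α·Km with α = 1 + [I]/Ki.
α = Km,app/Km = 38.9/18.2 = 2.137.
Since α = 1 + [I]/Ki, [I]/Ki = 2.137 − 1 = 1.137 and Ki = 0.0918/1.137 = 0.0807 mM.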